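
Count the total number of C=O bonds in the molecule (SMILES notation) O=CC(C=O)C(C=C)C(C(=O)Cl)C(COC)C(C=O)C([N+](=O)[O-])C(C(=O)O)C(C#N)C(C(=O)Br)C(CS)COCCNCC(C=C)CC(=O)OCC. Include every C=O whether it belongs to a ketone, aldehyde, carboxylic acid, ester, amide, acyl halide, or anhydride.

7

OHC: aldehyde, 1 C=O (running total 1).
CH(CHO): aldehyde, 1 C=O (running total 2).
CH(COCl): acyl halide, 1 C=O (running total 3).
CH(CHO): aldehyde, 1 C=O (running total 4).
CH(COOH): carboxylic acid, 1 C=O (running total 5).
CH(COBr): acyl halide, 1 C=O (running total 6).
COOCH2CH3: ester, 1 C=O (running total 7).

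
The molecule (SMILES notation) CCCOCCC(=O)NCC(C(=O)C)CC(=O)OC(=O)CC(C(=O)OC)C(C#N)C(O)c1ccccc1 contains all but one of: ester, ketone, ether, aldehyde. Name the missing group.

ester: present (CH(COOCH3) — pendant –COOCH3: carbonyl C bonded to C and –OCH3 → ester).
ether: present (CH2OCH2 — C–O–C with sp³ carbons on both sides and no adjacent C=O → ether).
ketone: present (CH(COCH3) — pendant –COCH3: carbonyl C bonded to two carbons → ketone).
aldehyde: absent. In CH(COCH3), the carbonyl carbon is bonded to two carbons, so it is a ketone, not an aldehyde.

aldehyde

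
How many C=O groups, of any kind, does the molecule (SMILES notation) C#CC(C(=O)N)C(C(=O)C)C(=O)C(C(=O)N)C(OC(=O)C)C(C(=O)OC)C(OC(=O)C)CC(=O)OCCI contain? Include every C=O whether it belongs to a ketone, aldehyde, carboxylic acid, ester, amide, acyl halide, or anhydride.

8

CH(CONH2): amide, 1 C=O (running total 1).
CH(COCH3): ketone, 1 C=O (running total 2).
CO: ketone, 1 C=O (running total 3).
CH(CONH2): amide, 1 C=O (running total 4).
CH(OCOCH3): ester, 1 C=O (running total 5).
CH(COOCH3): ester, 1 C=O (running total 6).
CH(OCOCH3): ester, 1 C=O (running total 7).
CH2COOCH2: ester, 1 C=O (running total 8).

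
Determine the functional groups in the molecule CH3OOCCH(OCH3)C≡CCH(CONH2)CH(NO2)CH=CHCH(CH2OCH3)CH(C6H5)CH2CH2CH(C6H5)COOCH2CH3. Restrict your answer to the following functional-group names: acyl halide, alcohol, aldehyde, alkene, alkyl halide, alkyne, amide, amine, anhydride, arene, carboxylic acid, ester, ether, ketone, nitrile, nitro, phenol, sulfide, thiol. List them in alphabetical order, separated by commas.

alkene, alkyne, amide, arene, ester, ether, nitro

Reading the structure from left to right:
  CH3OOC: CH3O–C(=O)–: carbonyl C bonded to C and to –OCH3 → ester (not ketone + ether).
  CH(OCH3): pendant –OCH3: C–O–C with sp³ C, no adjacent C=O → ether.
  C≡C: C≡C triple bond → alkyne.
  CH(CONH2): pendant –CONH2: carbonyl C bonded to C and N → amide.
  CH(NO2): –NO2 on an sp³ carbon → nitro (the N=O is not a carbonyl).
  CH=CH: C=C double bond → alkene.
  CH(CH2OCH3): pendant –CH2OCH3: C–O–C linkage → ether.
  CH(C6H5): pendant –C6H5: benzene ring → arene.
  CH(C6H5): pendant –C6H5: benzene ring → arene.
  COOCH2CH3: –C(=O)OCH2CH3: carbonyl C bonded to C and to –OEt → ester.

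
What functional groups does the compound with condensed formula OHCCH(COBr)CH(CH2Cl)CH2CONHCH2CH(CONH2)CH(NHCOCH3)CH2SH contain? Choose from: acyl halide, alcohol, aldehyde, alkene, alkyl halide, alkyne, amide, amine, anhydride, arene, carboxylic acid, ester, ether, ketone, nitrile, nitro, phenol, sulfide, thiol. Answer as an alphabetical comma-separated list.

acyl halide, aldehyde, alkyl halide, amide, thiol

Taking each segment in turn:
  OHC: terminal –CHO: carbonyl C bonded to H and C → aldehyde.
  CH(COBr): pendant –C(=O)X: carbonyl C bonded to C and halogen → acyl halide.
  CH(CH2Cl): pendant –CH2X: halogen on sp³ carbon → alkyl halide.
  CH2CONHCH2: –C(=O)–N– linkage → amide (the N is not an amine).
  CH(CONH2): pendant –CONH2: carbonyl C bonded to C and N → amide.
  CH(NHCOCH3): pendant –NHC(=O)CH3: N bonded to a carbonyl → amide (not amine).
  CH2SH: –SH on an sp³ carbon → thiol.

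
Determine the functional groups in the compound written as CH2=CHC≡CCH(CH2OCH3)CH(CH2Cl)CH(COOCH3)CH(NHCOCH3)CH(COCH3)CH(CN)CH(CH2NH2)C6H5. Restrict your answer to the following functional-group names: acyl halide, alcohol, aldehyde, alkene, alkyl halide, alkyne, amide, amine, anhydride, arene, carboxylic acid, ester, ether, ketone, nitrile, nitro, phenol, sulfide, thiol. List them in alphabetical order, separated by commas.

Reading the structure from left to right:
  CH2=CH: C=C double bond → alkene.
  C≡C: C≡C triple bond → alkyne.
  CH(CH2OCH3): pendant –CH2OCH3: C–O–C linkage → ether.
  CH(CH2Cl): pendant –CH2X: halogen on sp³ carbon → alkyl halide.
  CH(COOCH3): pendant –COOCH3: carbonyl C bonded to C and –OCH3 → ester.
  CH(NHCOCH3): pendant –NHC(=O)CH3: N bonded to a carbonyl → amide (not amine).
  CH(COCH3): pendant –COCH3: carbonyl C bonded to two carbons → ketone.
  CH(CN): pendant –C≡N: nitrile.
  CH(CH2NH2): pendant –CH2NH2: N on sp³ C, no adjacent C=O → amine.
  C6H5: –C6H5 phenyl ring → arene.

alkene, alkyl halide, alkyne, amide, amine, arene, ester, ether, ketone, nitrile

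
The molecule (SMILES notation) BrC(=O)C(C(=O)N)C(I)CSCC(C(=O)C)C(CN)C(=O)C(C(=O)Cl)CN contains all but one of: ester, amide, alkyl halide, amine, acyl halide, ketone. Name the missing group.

ester

alkyl halide: present (CH(I) — halogen on an sp³ carbon → alkyl halide).
acyl halide: present (BrCO — –C(=O)Br: carbonyl C bonded to C and to a halogen → acyl halide (not alkyl halide)).
amine: present (CH(CH2NH2) — pendant –CH2NH2: N on sp³ C, no adjacent C=O → amine).
amide: present (CH(CONH2) — pendant –CONH2: carbonyl C bonded to C and N → amide).
ketone: present (CH(COCH3) — pendant –COCH3: carbonyl C bonded to two carbons → ketone).
ester: no segment matches this pattern.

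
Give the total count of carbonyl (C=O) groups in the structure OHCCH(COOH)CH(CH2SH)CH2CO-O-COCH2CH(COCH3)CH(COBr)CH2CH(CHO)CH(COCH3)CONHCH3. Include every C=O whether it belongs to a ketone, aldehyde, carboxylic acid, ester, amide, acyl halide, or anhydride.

OHC: aldehyde, 1 C=O (running total 1).
CH(COOH): carboxylic acid, 1 C=O (running total 2).
CH2CO-O-COCH2: anhydride, 2 C=O (running total 4).
CH(COCH3): ketone, 1 C=O (running total 5).
CH(COBr): acyl halide, 1 C=O (running total 6).
CH(CHO): aldehyde, 1 C=O (running total 7).
CH(COCH3): ketone, 1 C=O (running total 8).
CONHCH3: amide, 1 C=O (running total 9).

9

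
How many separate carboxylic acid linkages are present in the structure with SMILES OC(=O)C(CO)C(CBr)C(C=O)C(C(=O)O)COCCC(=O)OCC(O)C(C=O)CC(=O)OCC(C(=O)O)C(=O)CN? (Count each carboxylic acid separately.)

3

Reading the structure from left to right:
  HOOC: –COOH: carbonyl C bonded to –OH and C → carboxylic acid (the –OH is not a separate alcohol).
  CH(CH2OH): pendant –CH2OH on an sp³ backbone C → alcohol.
  CH(CH2Br): pendant –CH2X: halogen on sp³ carbon → alkyl halide.
  CH(CHO): pendant –CHO: carbonyl C bonded to C and H → aldehyde.
  CH(COOH): pendant –COOH: carbonyl C bonded to C and –OH → carboxylic acid.
  CH2OCH2: C–O–C with sp³ carbons on both sides and no adjacent C=O → ether.
  CH2COOCH2: –C(=O)–O–C with C on the carbonyl side → ester.
  CH(OH): –OH on an sp³ carbon → alcohol (secondary).
  CH(CHO): pendant –CHO: carbonyl C bonded to C and H → aldehyde.
  CH2COOCH2: –C(=O)–O–C with C on the carbonyl side → ester.
  CH(COOH): pendant –COOH: carbonyl C bonded to C and –OH → carboxylic acid.
  CO: –C(=O)– with carbon on both sides → ketone.
  CH2NH2: –NH2 on an sp³ carbon with no adjacent C=O → amine.
Carboxylic acid appears at: HOOC, CH(COOH), CH(COOH) → 3.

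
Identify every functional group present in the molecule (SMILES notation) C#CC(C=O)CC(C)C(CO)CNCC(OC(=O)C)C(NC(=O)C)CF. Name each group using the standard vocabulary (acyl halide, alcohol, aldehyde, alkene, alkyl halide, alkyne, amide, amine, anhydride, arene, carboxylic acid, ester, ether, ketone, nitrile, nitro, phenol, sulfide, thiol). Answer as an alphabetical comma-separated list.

alcohol, aldehyde, alkyl halide, alkyne, amide, amine, ester

C≡C triple bond → alkyne.
pendant –CHO: carbonyl C bonded to C and H → aldehyde.
pendant –CH2OH on an sp³ backbone C → alcohol.
C–N–C with sp³ carbons and no adjacent C=O → amine (secondary).
pendant –OC(=O)CH3: an acyloxy group → ester.
pendant –NHC(=O)CH3: N bonded to a carbonyl → amide (not amine).
halogen on an sp³ carbon → alkyl halide.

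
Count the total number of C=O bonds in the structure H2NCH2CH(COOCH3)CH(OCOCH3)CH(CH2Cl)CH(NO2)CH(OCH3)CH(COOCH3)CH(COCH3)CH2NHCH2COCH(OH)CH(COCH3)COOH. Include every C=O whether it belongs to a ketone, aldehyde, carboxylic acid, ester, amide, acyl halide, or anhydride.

CH(COOCH3): ester, 1 C=O (running total 1).
CH(OCOCH3): ester, 1 C=O (running total 2).
CH(COOCH3): ester, 1 C=O (running total 3).
CH(COCH3): ketone, 1 C=O (running total 4).
CO: ketone, 1 C=O (running total 5).
CH(COCH3): ketone, 1 C=O (running total 6).
COOH: carboxylic acid, 1 C=O (running total 7).

7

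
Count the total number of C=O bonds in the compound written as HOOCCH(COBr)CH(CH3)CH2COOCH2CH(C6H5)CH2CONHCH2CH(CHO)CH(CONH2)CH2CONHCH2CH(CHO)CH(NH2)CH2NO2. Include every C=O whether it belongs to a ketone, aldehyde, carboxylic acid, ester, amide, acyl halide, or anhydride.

HOOC: carboxylic acid, 1 C=O (running total 1).
CH(COBr): acyl halide, 1 C=O (running total 2).
CH2COOCH2: ester, 1 C=O (running total 3).
CH2CONHCH2: amide, 1 C=O (running total 4).
CH(CHO): aldehyde, 1 C=O (running total 5).
CH(CONH2): amide, 1 C=O (running total 6).
CH2CONHCH2: amide, 1 C=O (running total 7).
CH(CHO): aldehyde, 1 C=O (running total 8).

8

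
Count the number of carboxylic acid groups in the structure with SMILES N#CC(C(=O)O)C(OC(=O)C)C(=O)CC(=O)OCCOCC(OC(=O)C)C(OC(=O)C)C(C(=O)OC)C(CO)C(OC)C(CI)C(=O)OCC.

1

N≡C–: carbon triple-bonded to nitrogen → nitrile.
pendant –COOH: carbonyl C bonded to C and –OH → carboxylic acid.
pendant –OC(=O)CH3: an acyloxy group → ester.
–C(=O)– with carbon on both sides → ketone.
–C(=O)–O–C with C on the carbonyl side → ester.
C–O–C with sp³ carbons on both sides and no adjacent C=O → ether.
pendant –OC(=O)CH3: an acyloxy group → ester.
pendant –OC(=O)CH3: an acyloxy group → ester.
pendant –COOCH3: carbonyl C bonded to C and –OCH3 → ester.
pendant –CH2OH on an sp³ backbone C → alcohol.
pendant –OCH3: C–O–C with sp³ C, no adjacent C=O → ether.
pendant –CH2X: halogen on sp³ carbon → alkyl halide.
–C(=O)OCH2CH3: carbonyl C bonded to C and to –OEt → ester.
Carboxylic acid appears at: CH(COOH) → 1.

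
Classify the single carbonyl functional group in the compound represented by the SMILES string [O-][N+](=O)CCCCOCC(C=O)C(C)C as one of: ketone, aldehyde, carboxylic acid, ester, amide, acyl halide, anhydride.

aldehyde

The carbonyl is in the CH(CHO) segment: pendant –CHO: carbonyl C bonded to C and H → aldehyde.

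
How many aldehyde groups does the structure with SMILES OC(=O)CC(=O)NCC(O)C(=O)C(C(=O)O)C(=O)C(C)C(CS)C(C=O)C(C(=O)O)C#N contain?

Taking each segment in turn:
  HOOC: –COOH: carbonyl C bonded to –OH and C → carboxylic acid (the –OH is not a separate alcohol).
  CH2CONHCH2: –C(=O)–N– linkage → amide (the N is not an amine).
  CH(OH): –OH on an sp³ carbon → alcohol (secondary).
  CO: –C(=O)– with carbon on both sides → ketone.
  CH(COOH): pendant –COOH: carbonyl C bonded to C and –OH → carboxylic acid.
  CO: –C(=O)– with carbon on both sides → ketone.
  CH(CH2SH): pendant –CH2SH → thiol.
  CH(CHO): pendant –CHO: carbonyl C bonded to C and H → aldehyde.
  CH(COOH): pendant –COOH: carbonyl C bonded to C and –OH → carboxylic acid.
  CN: –C≡N: carbon triple-bonded to nitrogen → nitrile.
Aldehyde appears at: CH(CHO) → 1.

1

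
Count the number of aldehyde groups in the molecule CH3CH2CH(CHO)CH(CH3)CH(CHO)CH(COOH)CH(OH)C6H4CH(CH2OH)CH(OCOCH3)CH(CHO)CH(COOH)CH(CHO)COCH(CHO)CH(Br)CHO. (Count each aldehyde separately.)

pendant –CHO: carbonyl C bonded to C and H → aldehyde.
pendant –CHO: carbonyl C bonded to C and H → aldehyde.
pendant –COOH: carbonyl C bonded to C and –OH → carboxylic acid.
–OH on an sp³ carbon → alcohol (secondary).
para-disubstituted benzene ring → arene.
pendant –CH2OH on an sp³ backbone C → alcohol.
pendant –OC(=O)CH3: an acyloxy group → ester.
pendant –CHO: carbonyl C bonded to C and H → aldehyde.
pendant –COOH: carbonyl C bonded to C and –OH → carboxylic acid.
pendant –CHO: carbonyl C bonded to C and H → aldehyde.
–C(=O)– with carbon on both sides → ketone.
pendant –CHO: carbonyl C bonded to C and H → aldehyde.
halogen on an sp³ carbon → alkyl halide.
terminal –CHO: carbonyl C bonded to H and C → aldehyde.
Aldehyde appears at: CH(CHO), CH(CHO), CH(CHO), CH(CHO), CH(CHO), CHO → 6.

6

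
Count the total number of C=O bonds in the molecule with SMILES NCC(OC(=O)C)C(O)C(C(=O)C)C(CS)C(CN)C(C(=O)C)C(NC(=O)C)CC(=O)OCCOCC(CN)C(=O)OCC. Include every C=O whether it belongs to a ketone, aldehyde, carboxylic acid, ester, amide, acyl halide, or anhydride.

CH(OCOCH3): ester, 1 C=O (running total 1).
CH(COCH3): ketone, 1 C=O (running total 2).
CH(COCH3): ketone, 1 C=O (running total 3).
CH(NHCOCH3): amide, 1 C=O (running total 4).
CH2COOCH2: ester, 1 C=O (running total 5).
COOCH2CH3: ester, 1 C=O (running total 6).

6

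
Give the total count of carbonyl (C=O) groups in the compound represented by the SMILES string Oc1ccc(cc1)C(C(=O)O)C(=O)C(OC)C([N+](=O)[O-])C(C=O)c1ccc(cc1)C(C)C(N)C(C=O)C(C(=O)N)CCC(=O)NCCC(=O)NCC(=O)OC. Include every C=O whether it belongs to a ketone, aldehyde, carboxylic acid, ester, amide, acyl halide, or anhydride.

CH(COOH): carboxylic acid, 1 C=O (running total 1).
CO: ketone, 1 C=O (running total 2).
CH(CHO): aldehyde, 1 C=O (running total 3).
CH(CHO): aldehyde, 1 C=O (running total 4).
CH(CONH2): amide, 1 C=O (running total 5).
CH2CONHCH2: amide, 1 C=O (running total 6).
CH2CONHCH2: amide, 1 C=O (running total 7).
COOCH3: ester, 1 C=O (running total 8).

8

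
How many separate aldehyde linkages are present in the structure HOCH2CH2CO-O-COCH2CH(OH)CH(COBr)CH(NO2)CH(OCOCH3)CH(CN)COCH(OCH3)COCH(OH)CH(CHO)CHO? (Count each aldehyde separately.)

2

Working along the chain:
  HOCH2: HO– on an sp³ carbon → alcohol.
  CH2CO-O-COCH2: two acyl groups sharing one oxygen, –C(=O)–O–C(=O)– → anhydride.
  CH(OH): –OH on an sp³ carbon → alcohol (secondary).
  CH(COBr): pendant –C(=O)X: carbonyl C bonded to C and halogen → acyl halide.
  CH(NO2): –NO2 on an sp³ carbon → nitro (the N=O is not a carbonyl).
  CH(OCOCH3): pendant –OC(=O)CH3: an acyloxy group → ester.
  CH(CN): pendant –C≡N: nitrile.
  CO: –C(=O)– with carbon on both sides → ketone.
  CH(OCH3): pendant –OCH3: C–O–C with sp³ C, no adjacent C=O → ether.
  CO: –C(=O)– with carbon on both sides → ketone.
  CH(OH): –OH on an sp³ carbon → alcohol (secondary).
  CH(CHO): pendant –CHO: carbonyl C bonded to C and H → aldehyde.
  CHO: terminal –CHO: carbonyl C bonded to H and C → aldehyde.
Aldehyde appears at: CH(CHO), CHO → 2.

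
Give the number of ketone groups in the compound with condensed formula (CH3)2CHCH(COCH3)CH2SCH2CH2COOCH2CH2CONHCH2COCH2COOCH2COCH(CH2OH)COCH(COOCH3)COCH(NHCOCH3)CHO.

Reading the structure from left to right:
  CH(COCH3): pendant –COCH3: carbonyl C bonded to two carbons → ketone.
  CH2SCH2: C–S–C linkage → sulfide (thioether).
  CH2COOCH2: –C(=O)–O–C with C on the carbonyl side → ester.
  CH2CONHCH2: –C(=O)–N– linkage → amide (the N is not an amine).
  CO: –C(=O)– with carbon on both sides → ketone.
  CH2COOCH2: –C(=O)–O–C with C on the carbonyl side → ester.
  CO: –C(=O)– with carbon on both sides → ketone.
  CH(CH2OH): pendant –CH2OH on an sp³ backbone C → alcohol.
  CO: –C(=O)– with carbon on both sides → ketone.
  CH(COOCH3): pendant –COOCH3: carbonyl C bonded to C and –OCH3 → ester.
  CO: –C(=O)– with carbon on both sides → ketone.
  CH(NHCOCH3): pendant –NHC(=O)CH3: N bonded to a carbonyl → amide (not amine).
  CHO: terminal –CHO: carbonyl C bonded to H and C → aldehyde.
Ketone appears at: CH(COCH3), CO, CO, CO, CO → 5.

5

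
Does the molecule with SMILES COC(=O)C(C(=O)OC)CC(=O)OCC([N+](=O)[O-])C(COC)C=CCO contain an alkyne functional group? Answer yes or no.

Working along the chain:
  CH3OOC: CH3O–C(=O)–: carbonyl C bonded to C and to –OCH3 → ester (not ketone + ether).
  CH(COOCH3): pendant –COOCH3: carbonyl C bonded to C and –OCH3 → ester.
  CH2COOCH2: –C(=O)–O–C with C on the carbonyl side → ester.
  CH(NO2): –NO2 on an sp³ carbon → nitro (the N=O is not a carbonyl).
  CH(CH2OCH3): pendant –CH2OCH3: C–O–C linkage → ether.
  CH=CH: C=C double bond → alkene.
  CH2OH: –OH on an sp³ carbon → alcohol.
The groups actually present are: alcohol, alkene, ester, ether, nitro.

no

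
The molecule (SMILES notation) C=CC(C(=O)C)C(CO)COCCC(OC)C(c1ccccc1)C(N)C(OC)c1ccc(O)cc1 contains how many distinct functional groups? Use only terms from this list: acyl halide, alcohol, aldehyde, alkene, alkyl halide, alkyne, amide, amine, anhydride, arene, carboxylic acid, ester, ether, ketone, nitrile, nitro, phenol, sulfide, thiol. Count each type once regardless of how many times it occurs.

C=C double bond → alkene.
pendant –COCH3: carbonyl C bonded to two carbons → ketone.
pendant –CH2OH on an sp³ backbone C → alcohol.
C–O–C with sp³ carbons on both sides and no adjacent C=O → ether.
pendant –OCH3: C–O–C with sp³ C, no adjacent C=O → ether.
pendant –C6H5: benzene ring → arene.
–NH2 on an sp³ carbon with no adjacent C=O → amine.
pendant –OCH3: C–O–C with sp³ C, no adjacent C=O → ether.
–OH attached directly to an aromatic ring → phenol (not alcohol); the ring itself is an arene.
Distinct types present: alcohol, alkene, amine, arene, ether, ketone, phenol.

7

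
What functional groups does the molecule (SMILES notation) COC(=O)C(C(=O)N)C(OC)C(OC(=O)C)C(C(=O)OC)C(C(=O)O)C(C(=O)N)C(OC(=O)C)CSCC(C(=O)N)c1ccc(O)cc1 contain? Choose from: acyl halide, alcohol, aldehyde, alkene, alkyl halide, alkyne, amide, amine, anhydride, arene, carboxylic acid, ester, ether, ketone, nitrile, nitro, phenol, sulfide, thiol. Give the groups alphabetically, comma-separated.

CH3O–C(=O)–: carbonyl C bonded to C and to –OCH3 → ester (not ketone + ether).
pendant –CONH2: carbonyl C bonded to C and N → amide.
pendant –OCH3: C–O–C with sp³ C, no adjacent C=O → ether.
pendant –OC(=O)CH3: an acyloxy group → ester.
pendant –COOCH3: carbonyl C bonded to C and –OCH3 → ester.
pendant –COOH: carbonyl C bonded to C and –OH → carboxylic acid.
pendant –CONH2: carbonyl C bonded to C and N → amide.
pendant –OC(=O)CH3: an acyloxy group → ester.
C–S–C linkage → sulfide (thioether).
pendant –CONH2: carbonyl C bonded to C and N → amide.
–OH attached directly to an aromatic ring → phenol (not alcohol); the ring itself is an arene.

amide, arene, carboxylic acid, ester, ether, phenol, sulfide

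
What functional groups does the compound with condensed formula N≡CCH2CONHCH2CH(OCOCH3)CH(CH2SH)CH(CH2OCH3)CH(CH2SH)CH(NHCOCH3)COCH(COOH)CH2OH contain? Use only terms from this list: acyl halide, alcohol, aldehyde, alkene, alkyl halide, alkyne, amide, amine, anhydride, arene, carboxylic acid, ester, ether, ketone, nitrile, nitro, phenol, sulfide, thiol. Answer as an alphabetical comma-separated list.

alcohol, amide, carboxylic acid, ester, ether, ketone, nitrile, thiol

Reading the structure from left to right:
  N≡C: N≡C–: carbon triple-bonded to nitrogen → nitrile.
  CH2CONHCH2: –C(=O)–N– linkage → amide (the N is not an amine).
  CH(OCOCH3): pendant –OC(=O)CH3: an acyloxy group → ester.
  CH(CH2SH): pendant –CH2SH → thiol.
  CH(CH2OCH3): pendant –CH2OCH3: C–O–C linkage → ether.
  CH(CH2SH): pendant –CH2SH → thiol.
  CH(NHCOCH3): pendant –NHC(=O)CH3: N bonded to a carbonyl → amide (not amine).
  CO: –C(=O)– with carbon on both sides → ketone.
  CH(COOH): pendant –COOH: carbonyl C bonded to C and –OH → carboxylic acid.
  CH2OH: –OH on an sp³ carbon → alcohol.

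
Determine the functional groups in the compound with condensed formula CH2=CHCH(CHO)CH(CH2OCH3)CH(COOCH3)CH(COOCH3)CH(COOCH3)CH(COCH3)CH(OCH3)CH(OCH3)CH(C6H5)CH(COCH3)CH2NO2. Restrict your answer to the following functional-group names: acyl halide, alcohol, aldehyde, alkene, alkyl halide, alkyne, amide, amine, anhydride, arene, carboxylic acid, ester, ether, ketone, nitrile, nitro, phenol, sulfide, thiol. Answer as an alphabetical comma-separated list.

aldehyde, alkene, arene, ester, ether, ketone, nitro

Working along the chain:
  CH2=CH: C=C double bond → alkene.
  CH(CHO): pendant –CHO: carbonyl C bonded to C and H → aldehyde.
  CH(CH2OCH3): pendant –CH2OCH3: C–O–C linkage → ether.
  CH(COOCH3): pendant –COOCH3: carbonyl C bonded to C and –OCH3 → ester.
  CH(COOCH3): pendant –COOCH3: carbonyl C bonded to C and –OCH3 → ester.
  CH(COOCH3): pendant –COOCH3: carbonyl C bonded to C and –OCH3 → ester.
  CH(COCH3): pendant –COCH3: carbonyl C bonded to two carbons → ketone.
  CH(OCH3): pendant –OCH3: C–O–C with sp³ C, no adjacent C=O → ether.
  CH(OCH3): pendant –OCH3: C–O–C with sp³ C, no adjacent C=O → ether.
  CH(C6H5): pendant –C6H5: benzene ring → arene.
  CH(COCH3): pendant –COCH3: carbonyl C bonded to two carbons → ketone.
  CH2NO2: –NO2 on carbon → nitro group.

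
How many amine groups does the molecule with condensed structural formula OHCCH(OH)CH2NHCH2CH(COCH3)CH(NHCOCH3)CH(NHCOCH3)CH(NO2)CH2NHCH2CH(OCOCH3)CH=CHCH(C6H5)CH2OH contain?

Working along the chain:
  OHC: terminal –CHO: carbonyl C bonded to H and C → aldehyde.
  CH(OH): –OH on an sp³ carbon → alcohol (secondary).
  CH2NHCH2: C–N–C with sp³ carbons and no adjacent C=O → amine (secondary).
  CH(COCH3): pendant –COCH3: carbonyl C bonded to two carbons → ketone.
  CH(NHCOCH3): pendant –NHC(=O)CH3: N bonded to a carbonyl → amide (not amine).
  CH(NHCOCH3): pendant –NHC(=O)CH3: N bonded to a carbonyl → amide (not amine).
  CH(NO2): –NO2 on an sp³ carbon → nitro (the N=O is not a carbonyl).
  CH2NHCH2: C–N–C with sp³ carbons and no adjacent C=O → amine (secondary).
  CH(OCOCH3): pendant –OC(=O)CH3: an acyloxy group → ester.
  CH=CH: C=C double bond → alkene.
  CH(C6H5): pendant –C6H5: benzene ring → arene.
  CH2OH: –OH on an sp³ carbon → alcohol.
Amine appears at: CH2NHCH2, CH2NHCH2 → 2.

2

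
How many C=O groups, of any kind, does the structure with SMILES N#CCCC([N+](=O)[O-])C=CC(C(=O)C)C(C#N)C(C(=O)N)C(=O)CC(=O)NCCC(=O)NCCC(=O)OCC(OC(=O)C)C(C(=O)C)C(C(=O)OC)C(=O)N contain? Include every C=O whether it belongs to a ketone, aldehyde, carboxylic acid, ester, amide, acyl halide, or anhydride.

10

CH(COCH3): ketone, 1 C=O (running total 1).
CH(CONH2): amide, 1 C=O (running total 2).
CO: ketone, 1 C=O (running total 3).
CH2CONHCH2: amide, 1 C=O (running total 4).
CH2CONHCH2: amide, 1 C=O (running total 5).
CH2COOCH2: ester, 1 C=O (running total 6).
CH(OCOCH3): ester, 1 C=O (running total 7).
CH(COCH3): ketone, 1 C=O (running total 8).
CH(COOCH3): ester, 1 C=O (running total 9).
CONH2: amide, 1 C=O (running total 10).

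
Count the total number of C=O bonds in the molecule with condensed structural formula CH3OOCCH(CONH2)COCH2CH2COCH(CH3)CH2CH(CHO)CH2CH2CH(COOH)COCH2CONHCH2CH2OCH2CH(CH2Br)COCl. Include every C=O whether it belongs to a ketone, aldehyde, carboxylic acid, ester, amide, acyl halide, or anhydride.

CH3OOC: ester, 1 C=O (running total 1).
CH(CONH2): amide, 1 C=O (running total 2).
CO: ketone, 1 C=O (running total 3).
CO: ketone, 1 C=O (running total 4).
CH(CHO): aldehyde, 1 C=O (running total 5).
CH(COOH): carboxylic acid, 1 C=O (running total 6).
CO: ketone, 1 C=O (running total 7).
CH2CONHCH2: amide, 1 C=O (running total 8).
COCl: acyl halide, 1 C=O (running total 9).

9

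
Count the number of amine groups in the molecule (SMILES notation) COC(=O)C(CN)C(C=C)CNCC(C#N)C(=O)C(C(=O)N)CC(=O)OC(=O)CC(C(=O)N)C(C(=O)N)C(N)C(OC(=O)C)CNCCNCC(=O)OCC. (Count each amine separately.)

CH3O–C(=O)–: carbonyl C bonded to C and to –OCH3 → ester (not ketone + ether).
pendant –CH2NH2: N on sp³ C, no adjacent C=O → amine.
pendant –CH=CH2: C=C double bond → alkene.
C–N–C with sp³ carbons and no adjacent C=O → amine (secondary).
pendant –C≡N: nitrile.
–C(=O)– with carbon on both sides → ketone.
pendant –CONH2: carbonyl C bonded to C and N → amide.
two acyl groups sharing one oxygen, –C(=O)–O–C(=O)– → anhydride.
pendant –CONH2: carbonyl C bonded to C and N → amide.
pendant –CONH2: carbonyl C bonded to C and N → amide.
–NH2 on an sp³ carbon with no adjacent C=O → amine.
pendant –OC(=O)CH3: an acyloxy group → ester.
C–N–C with sp³ carbons and no adjacent C=O → amine (secondary).
C–N–C with sp³ carbons and no adjacent C=O → amine (secondary).
–C(=O)OCH2CH3: carbonyl C bonded to C and to –OEt → ester.
Amine appears at: CH(CH2NH2), CH2NHCH2, CH(NH2), CH2NHCH2, CH2NHCH2 → 5.

5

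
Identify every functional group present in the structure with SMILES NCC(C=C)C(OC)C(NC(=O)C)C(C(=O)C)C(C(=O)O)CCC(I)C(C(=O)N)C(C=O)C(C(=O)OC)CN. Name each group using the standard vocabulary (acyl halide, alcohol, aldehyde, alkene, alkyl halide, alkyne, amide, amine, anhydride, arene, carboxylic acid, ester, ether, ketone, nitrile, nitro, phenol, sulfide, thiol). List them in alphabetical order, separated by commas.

aldehyde, alkene, alkyl halide, amide, amine, carboxylic acid, ester, ether, ketone

–NH2 on an sp³ carbon with no adjacent C=O → amine.
pendant –CH=CH2: C=C double bond → alkene.
pendant –OCH3: C–O–C with sp³ C, no adjacent C=O → ether.
pendant –NHC(=O)CH3: N bonded to a carbonyl → amide (not amine).
pendant –COCH3: carbonyl C bonded to two carbons → ketone.
pendant –COOH: carbonyl C bonded to C and –OH → carboxylic acid.
halogen on an sp³ carbon → alkyl halide.
pendant –CONH2: carbonyl C bonded to C and N → amide.
pendant –CHO: carbonyl C bonded to C and H → aldehyde.
pendant –COOCH3: carbonyl C bonded to C and –OCH3 → ester.
–NH2 on an sp³ carbon with no adjacent C=O → amine.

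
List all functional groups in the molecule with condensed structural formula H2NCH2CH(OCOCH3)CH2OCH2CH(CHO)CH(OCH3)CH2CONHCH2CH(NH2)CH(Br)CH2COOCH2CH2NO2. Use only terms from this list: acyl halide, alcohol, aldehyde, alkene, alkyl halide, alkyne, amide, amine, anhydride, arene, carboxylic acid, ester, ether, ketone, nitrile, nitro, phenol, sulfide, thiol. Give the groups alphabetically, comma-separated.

aldehyde, alkyl halide, amide, amine, ester, ether, nitro

–NH2 on an sp³ carbon with no adjacent C=O → amine.
pendant –OC(=O)CH3: an acyloxy group → ester.
C–O–C with sp³ carbons on both sides and no adjacent C=O → ether.
pendant –CHO: carbonyl C bonded to C and H → aldehyde.
pendant –OCH3: C–O–C with sp³ C, no adjacent C=O → ether.
–C(=O)–N– linkage → amide (the N is not an amine).
–NH2 on an sp³ carbon with no adjacent C=O → amine.
halogen on an sp³ carbon → alkyl halide.
–C(=O)–O–C with C on the carbonyl side → ester.
–NO2 on carbon → nitro group.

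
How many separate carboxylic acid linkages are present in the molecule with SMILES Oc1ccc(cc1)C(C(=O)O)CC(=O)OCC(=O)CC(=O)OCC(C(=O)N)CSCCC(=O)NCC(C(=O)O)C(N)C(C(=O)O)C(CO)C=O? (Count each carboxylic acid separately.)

–OH attached directly to an aromatic ring → phenol (not alcohol); the ring itself is an arene.
pendant –COOH: carbonyl C bonded to C and –OH → carboxylic acid.
–C(=O)–O–C with C on the carbonyl side → ester.
–C(=O)– with carbon on both sides → ketone.
–C(=O)–O–C with C on the carbonyl side → ester.
pendant –CONH2: carbonyl C bonded to C and N → amide.
C–S–C linkage → sulfide (thioether).
–C(=O)–N– linkage → amide (the N is not an amine).
pendant –COOH: carbonyl C bonded to C and –OH → carboxylic acid.
–NH2 on an sp³ carbon with no adjacent C=O → amine.
pendant –COOH: carbonyl C bonded to C and –OH → carboxylic acid.
pendant –CH2OH on an sp³ backbone C → alcohol.
terminal –CHO: carbonyl C bonded to H and C → aldehyde.
Carboxylic acid appears at: CH(COOH), CH(COOH), CH(COOH) → 3.

3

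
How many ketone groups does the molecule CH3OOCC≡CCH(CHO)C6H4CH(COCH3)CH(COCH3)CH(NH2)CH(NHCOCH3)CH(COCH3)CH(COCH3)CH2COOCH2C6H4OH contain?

Taking each segment in turn:
  CH3OOC: CH3O–C(=O)–: carbonyl C bonded to C and to –OCH3 → ester (not ketone + ether).
  C≡C: C≡C triple bond → alkyne.
  CH(CHO): pendant –CHO: carbonyl C bonded to C and H → aldehyde.
  C6H4: para-disubstituted benzene ring → arene.
  CH(COCH3): pendant –COCH3: carbonyl C bonded to two carbons → ketone.
  CH(COCH3): pendant –COCH3: carbonyl C bonded to two carbons → ketone.
  CH(NH2): –NH2 on an sp³ carbon with no adjacent C=O → amine.
  CH(NHCOCH3): pendant –NHC(=O)CH3: N bonded to a carbonyl → amide (not amine).
  CH(COCH3): pendant –COCH3: carbonyl C bonded to two carbons → ketone.
  CH(COCH3): pendant –COCH3: carbonyl C bonded to two carbons → ketone.
  CH2COOCH2: –C(=O)–O–C with C on the carbonyl side → ester.
  C6H4OH: –OH attached directly to an aromatic ring → phenol (not alcohol); the ring itself is an arene.
Ketone appears at: CH(COCH3), CH(COCH3), CH(COCH3), CH(COCH3) → 4.

4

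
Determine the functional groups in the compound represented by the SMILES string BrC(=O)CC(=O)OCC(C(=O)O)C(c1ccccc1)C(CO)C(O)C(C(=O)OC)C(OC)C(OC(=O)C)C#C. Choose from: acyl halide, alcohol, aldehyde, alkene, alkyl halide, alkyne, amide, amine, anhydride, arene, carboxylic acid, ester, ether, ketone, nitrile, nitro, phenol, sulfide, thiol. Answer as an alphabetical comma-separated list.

acyl halide, alcohol, alkyne, arene, carboxylic acid, ester, ether

Reading the structure from left to right:
  BrCO: –C(=O)Br: carbonyl C bonded to C and to a halogen → acyl halide (not alkyl halide).
  CH2COOCH2: –C(=O)–O–C with C on the carbonyl side → ester.
  CH(COOH): pendant –COOH: carbonyl C bonded to C and –OH → carboxylic acid.
  CH(C6H5): pendant –C6H5: benzene ring → arene.
  CH(CH2OH): pendant –CH2OH on an sp³ backbone C → alcohol.
  CH(OH): –OH on an sp³ carbon → alcohol (secondary).
  CH(COOCH3): pendant –COOCH3: carbonyl C bonded to C and –OCH3 → ester.
  CH(OCH3): pendant –OCH3: C–O–C with sp³ C, no adjacent C=O → ether.
  CH(OCOCH3): pendant –OC(=O)CH3: an acyloxy group → ester.
  C≡CH: C≡C triple bond → alkyne.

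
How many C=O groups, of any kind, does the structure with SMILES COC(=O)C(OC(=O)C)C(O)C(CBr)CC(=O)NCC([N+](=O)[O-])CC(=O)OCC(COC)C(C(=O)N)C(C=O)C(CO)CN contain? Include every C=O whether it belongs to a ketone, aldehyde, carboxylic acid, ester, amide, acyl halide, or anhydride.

CH3OOC: ester, 1 C=O (running total 1).
CH(OCOCH3): ester, 1 C=O (running total 2).
CH2CONHCH2: amide, 1 C=O (running total 3).
CH2COOCH2: ester, 1 C=O (running total 4).
CH(CONH2): amide, 1 C=O (running total 5).
CH(CHO): aldehyde, 1 C=O (running total 6).

6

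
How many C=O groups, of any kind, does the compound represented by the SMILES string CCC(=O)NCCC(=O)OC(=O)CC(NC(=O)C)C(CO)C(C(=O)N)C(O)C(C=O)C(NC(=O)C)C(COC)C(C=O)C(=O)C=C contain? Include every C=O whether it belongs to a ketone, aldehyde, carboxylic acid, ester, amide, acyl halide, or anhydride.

CH2CONHCH2: amide, 1 C=O (running total 1).
CH2CO-O-COCH2: anhydride, 2 C=O (running total 3).
CH(NHCOCH3): amide, 1 C=O (running total 4).
CH(CONH2): amide, 1 C=O (running total 5).
CH(CHO): aldehyde, 1 C=O (running total 6).
CH(NHCOCH3): amide, 1 C=O (running total 7).
CH(CHO): aldehyde, 1 C=O (running total 8).
CO: ketone, 1 C=O (running total 9).

9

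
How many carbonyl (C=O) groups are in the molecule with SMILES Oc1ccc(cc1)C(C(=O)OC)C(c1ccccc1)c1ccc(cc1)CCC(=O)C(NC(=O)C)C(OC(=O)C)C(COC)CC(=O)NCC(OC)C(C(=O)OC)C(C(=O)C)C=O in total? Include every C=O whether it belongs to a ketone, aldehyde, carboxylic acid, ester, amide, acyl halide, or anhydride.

CH(COOCH3): ester, 1 C=O (running total 1).
CO: ketone, 1 C=O (running total 2).
CH(NHCOCH3): amide, 1 C=O (running total 3).
CH(OCOCH3): ester, 1 C=O (running total 4).
CH2CONHCH2: amide, 1 C=O (running total 5).
CH(COOCH3): ester, 1 C=O (running total 6).
CH(COCH3): ketone, 1 C=O (running total 7).
CHO: aldehyde, 1 C=O (running total 8).

8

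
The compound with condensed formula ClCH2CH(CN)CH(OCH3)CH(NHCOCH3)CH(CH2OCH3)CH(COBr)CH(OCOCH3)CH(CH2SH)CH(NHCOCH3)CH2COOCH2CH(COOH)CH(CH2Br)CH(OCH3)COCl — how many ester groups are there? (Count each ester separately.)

halogen on an sp³ carbon → alkyl halide.
pendant –C≡N: nitrile.
pendant –OCH3: C–O–C with sp³ C, no adjacent C=O → ether.
pendant –NHC(=O)CH3: N bonded to a carbonyl → amide (not amine).
pendant –CH2OCH3: C–O–C linkage → ether.
pendant –C(=O)X: carbonyl C bonded to C and halogen → acyl halide.
pendant –OC(=O)CH3: an acyloxy group → ester.
pendant –CH2SH → thiol.
pendant –NHC(=O)CH3: N bonded to a carbonyl → amide (not amine).
–C(=O)–O–C with C on the carbonyl side → ester.
pendant –COOH: carbonyl C bonded to C and –OH → carboxylic acid.
pendant –CH2X: halogen on sp³ carbon → alkyl halide.
pendant –OCH3: C–O–C with sp³ C, no adjacent C=O → ether.
–C(=O)Cl: carbonyl C bonded to C and to a halogen → acyl halide (not alkyl halide).
Ester appears at: CH(OCOCH3), CH2COOCH2 → 2.

2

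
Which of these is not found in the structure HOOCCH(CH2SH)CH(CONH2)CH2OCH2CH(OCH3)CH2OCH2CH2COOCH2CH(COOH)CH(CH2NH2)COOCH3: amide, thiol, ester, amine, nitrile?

thiol: present (CH(CH2SH) — pendant –CH2SH → thiol).
ester: present (CH2COOCH2 — –C(=O)–O–C with C on the carbonyl side → ester).
amide: present (CH(CONH2) — pendant –CONH2: carbonyl C bonded to C and N → amide).
amine: present (CH(CH2NH2) — pendant –CH2NH2: N on sp³ C, no adjacent C=O → amine).
nitrile: no segment matches this pattern.

nitrile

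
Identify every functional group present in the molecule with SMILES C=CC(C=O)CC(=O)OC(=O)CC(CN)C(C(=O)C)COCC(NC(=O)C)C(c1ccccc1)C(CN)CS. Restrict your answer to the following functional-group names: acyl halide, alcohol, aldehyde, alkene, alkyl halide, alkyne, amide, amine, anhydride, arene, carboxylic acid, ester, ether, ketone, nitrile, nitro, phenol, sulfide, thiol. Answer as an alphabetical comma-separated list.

Taking each segment in turn:
  CH2=CH: C=C double bond → alkene.
  CH(CHO): pendant –CHO: carbonyl C bonded to C and H → aldehyde.
  CH2CO-O-COCH2: two acyl groups sharing one oxygen, –C(=O)–O–C(=O)– → anhydride.
  CH(CH2NH2): pendant –CH2NH2: N on sp³ C, no adjacent C=O → amine.
  CH(COCH3): pendant –COCH3: carbonyl C bonded to two carbons → ketone.
  CH2OCH2: C–O–C with sp³ carbons on both sides and no adjacent C=O → ether.
  CH(NHCOCH3): pendant –NHC(=O)CH3: N bonded to a carbonyl → amide (not amine).
  CH(C6H5): pendant –C6H5: benzene ring → arene.
  CH(CH2NH2): pendant –CH2NH2: N on sp³ C, no adjacent C=O → amine.
  CH2SH: –SH on an sp³ carbon → thiol.

aldehyde, alkene, amide, amine, anhydride, arene, ether, ketone, thiol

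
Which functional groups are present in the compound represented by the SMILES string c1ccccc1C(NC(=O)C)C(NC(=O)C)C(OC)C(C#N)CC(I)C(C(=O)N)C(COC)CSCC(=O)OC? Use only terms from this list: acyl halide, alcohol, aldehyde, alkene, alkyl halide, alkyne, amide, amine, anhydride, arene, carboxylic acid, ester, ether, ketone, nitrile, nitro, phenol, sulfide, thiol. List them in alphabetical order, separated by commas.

alkyl halide, amide, arene, ester, ether, nitrile, sulfide

C6H5– phenyl ring → arene.
pendant –NHC(=O)CH3: N bonded to a carbonyl → amide (not amine).
pendant –NHC(=O)CH3: N bonded to a carbonyl → amide (not amine).
pendant –OCH3: C–O–C with sp³ C, no adjacent C=O → ether.
pendant –C≡N: nitrile.
halogen on an sp³ carbon → alkyl halide.
pendant –CONH2: carbonyl C bonded to C and N → amide.
pendant –CH2OCH3: C–O–C linkage → ether.
C–S–C linkage → sulfide (thioether).
–C(=O)OCH3: carbonyl C bonded to C and to –OCH3 → ester (not ketone + ether).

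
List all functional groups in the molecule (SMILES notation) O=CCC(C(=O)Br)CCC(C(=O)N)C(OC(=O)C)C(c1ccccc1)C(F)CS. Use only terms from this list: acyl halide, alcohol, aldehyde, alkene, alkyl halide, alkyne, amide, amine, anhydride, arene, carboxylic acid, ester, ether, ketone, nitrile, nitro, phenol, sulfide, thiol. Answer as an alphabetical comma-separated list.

Taking each segment in turn:
  OHC: terminal –CHO: carbonyl C bonded to H and C → aldehyde.
  CH(COBr): pendant –C(=O)X: carbonyl C bonded to C and halogen → acyl halide.
  CH(CONH2): pendant –CONH2: carbonyl C bonded to C and N → amide.
  CH(OCOCH3): pendant –OC(=O)CH3: an acyloxy group → ester.
  CH(C6H5): pendant –C6H5: benzene ring → arene.
  CH(F): halogen on an sp³ carbon → alkyl halide.
  CH2SH: –SH on an sp³ carbon → thiol.

acyl halide, aldehyde, alkyl halide, amide, arene, ester, thiol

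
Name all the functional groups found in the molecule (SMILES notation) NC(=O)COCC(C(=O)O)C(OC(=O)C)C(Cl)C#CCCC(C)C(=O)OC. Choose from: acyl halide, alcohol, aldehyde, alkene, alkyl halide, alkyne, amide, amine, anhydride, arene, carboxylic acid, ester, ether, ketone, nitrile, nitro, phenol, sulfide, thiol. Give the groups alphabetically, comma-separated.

–C(=O)NH2: carbonyl C bonded to C and to N → amide (the N is not a separate amine).
C–O–C with sp³ carbons on both sides and no adjacent C=O → ether.
pendant –COOH: carbonyl C bonded to C and –OH → carboxylic acid.
pendant –OC(=O)CH3: an acyloxy group → ester.
halogen on an sp³ carbon → alkyl halide.
C≡C triple bond → alkyne.
–C(=O)OCH3: carbonyl C bonded to C and to –OCH3 → ester (not ketone + ether).

alkyl halide, alkyne, amide, carboxylic acid, ester, ether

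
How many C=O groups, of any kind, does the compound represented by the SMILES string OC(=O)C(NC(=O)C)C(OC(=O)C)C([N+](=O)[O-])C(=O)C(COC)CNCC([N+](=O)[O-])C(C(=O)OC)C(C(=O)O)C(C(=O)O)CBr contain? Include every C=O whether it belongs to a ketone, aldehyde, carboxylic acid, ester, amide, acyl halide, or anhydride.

7

HOOC: carboxylic acid, 1 C=O (running total 1).
CH(NHCOCH3): amide, 1 C=O (running total 2).
CH(OCOCH3): ester, 1 C=O (running total 3).
CO: ketone, 1 C=O (running total 4).
CH(COOCH3): ester, 1 C=O (running total 5).
CH(COOH): carboxylic acid, 1 C=O (running total 6).
CH(COOH): carboxylic acid, 1 C=O (running total 7).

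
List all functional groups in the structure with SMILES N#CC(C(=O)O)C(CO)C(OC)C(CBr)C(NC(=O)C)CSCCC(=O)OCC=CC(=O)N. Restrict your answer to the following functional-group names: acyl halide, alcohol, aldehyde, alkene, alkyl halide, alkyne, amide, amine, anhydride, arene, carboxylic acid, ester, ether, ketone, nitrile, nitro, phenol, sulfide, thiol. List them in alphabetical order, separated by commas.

Working along the chain:
  N≡C: N≡C–: carbon triple-bonded to nitrogen → nitrile.
  CH(COOH): pendant –COOH: carbonyl C bonded to C and –OH → carboxylic acid.
  CH(CH2OH): pendant –CH2OH on an sp³ backbone C → alcohol.
  CH(OCH3): pendant –OCH3: C–O–C with sp³ C, no adjacent C=O → ether.
  CH(CH2Br): pendant –CH2X: halogen on sp³ carbon → alkyl halide.
  CH(NHCOCH3): pendant –NHC(=O)CH3: N bonded to a carbonyl → amide (not amine).
  CH2SCH2: C–S–C linkage → sulfide (thioether).
  CH2COOCH2: –C(=O)–O–C with C on the carbonyl side → ester.
  CH=CH: C=C double bond → alkene.
  CONH2: –C(=O)NH2: carbonyl C bonded to C and to N → amide (the N is not a separate amine).

alcohol, alkene, alkyl halide, amide, carboxylic acid, ester, ether, nitrile, sulfide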